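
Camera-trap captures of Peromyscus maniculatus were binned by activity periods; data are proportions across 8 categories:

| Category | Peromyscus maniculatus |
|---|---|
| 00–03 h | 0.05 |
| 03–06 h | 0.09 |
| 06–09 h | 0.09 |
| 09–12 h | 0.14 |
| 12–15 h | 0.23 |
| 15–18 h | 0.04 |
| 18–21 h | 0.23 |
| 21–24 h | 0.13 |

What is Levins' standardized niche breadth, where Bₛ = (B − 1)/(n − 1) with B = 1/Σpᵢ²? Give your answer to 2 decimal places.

0.74

Σpᵢ² = 0.05² + 0.09² + 0.09² + 0.14² + 0.23² + 0.04² + 0.23² + 0.13² = 0.0025 + 0.0081 + 0.0081 + 0.0196 + 0.0529 + 0.0016 + 0.0529 + 0.0169 = 0.1626
B = 1 / 0.1626 = 6.1501
Bₛ = (B − 1)/(n − 1) = (6.1501 − 1)/(8 − 1) = 5.1501/7 = 0.7357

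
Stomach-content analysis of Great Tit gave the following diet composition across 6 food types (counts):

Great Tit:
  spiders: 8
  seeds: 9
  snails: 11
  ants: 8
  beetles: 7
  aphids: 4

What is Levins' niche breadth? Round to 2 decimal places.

Proportions for Great Tit (n=47): 8/47=0.1702, 9/47=0.1915, 11/47=0.2340, 8/47=0.1702, 7/47=0.1489, 4/47=0.0851
Σpᵢ² = 0.1702² + 0.1915² + 0.2340² + 0.1702² + 0.1489² + 0.0851² = 0.028968 + 0.036672 + 0.054756 + 0.028968 + 0.022171 + 0.007242 = 0.178777
B = 1 / 0.178777 = 5.5936

5.59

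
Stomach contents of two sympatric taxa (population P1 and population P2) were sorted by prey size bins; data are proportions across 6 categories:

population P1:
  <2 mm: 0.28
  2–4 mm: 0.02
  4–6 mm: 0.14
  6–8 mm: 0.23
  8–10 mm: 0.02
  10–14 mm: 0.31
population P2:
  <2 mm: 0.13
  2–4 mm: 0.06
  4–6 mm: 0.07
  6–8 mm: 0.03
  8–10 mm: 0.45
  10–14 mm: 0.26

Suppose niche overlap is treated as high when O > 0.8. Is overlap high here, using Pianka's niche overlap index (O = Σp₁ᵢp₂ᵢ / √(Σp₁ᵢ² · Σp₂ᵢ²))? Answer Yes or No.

No

Σ p₁ᵢp₂ᵢ = 0.0364 + 0.0012 + 0.0098 + 0.0069 + 0.0090 + 0.0806 = 0.1439
Σp_1ᵢ² = 0.28² + 0.02² + 0.14² + 0.23² + 0.02² + 0.31² = 0.0784 + 0.0004 + 0.0196 + 0.0529 + 0.0004 + 0.0961 = 0.2478
Σp_2ᵢ² = 0.13² + 0.06² + 0.07² + 0.03² + 0.45² + 0.26² = 0.0169 + 0.0036 + 0.0049 + 0.0009 + 0.2025 + 0.0676 = 0.2964
O = 0.1439 / √(0.2478 × 0.2964) = 0.1439 / 0.27101 = 0.5310
O = 0.5310 < 0.8 → No.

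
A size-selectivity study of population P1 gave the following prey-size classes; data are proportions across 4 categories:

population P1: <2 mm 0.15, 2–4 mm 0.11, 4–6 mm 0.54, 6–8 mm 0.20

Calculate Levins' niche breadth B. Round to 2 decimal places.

2.73

Σpᵢ² = 0.15² + 0.11² + 0.54² + 0.20² = 0.0225 + 0.0121 + 0.2916 + 0.0400 = 0.3662
B = 1 / 0.3662 = 2.7307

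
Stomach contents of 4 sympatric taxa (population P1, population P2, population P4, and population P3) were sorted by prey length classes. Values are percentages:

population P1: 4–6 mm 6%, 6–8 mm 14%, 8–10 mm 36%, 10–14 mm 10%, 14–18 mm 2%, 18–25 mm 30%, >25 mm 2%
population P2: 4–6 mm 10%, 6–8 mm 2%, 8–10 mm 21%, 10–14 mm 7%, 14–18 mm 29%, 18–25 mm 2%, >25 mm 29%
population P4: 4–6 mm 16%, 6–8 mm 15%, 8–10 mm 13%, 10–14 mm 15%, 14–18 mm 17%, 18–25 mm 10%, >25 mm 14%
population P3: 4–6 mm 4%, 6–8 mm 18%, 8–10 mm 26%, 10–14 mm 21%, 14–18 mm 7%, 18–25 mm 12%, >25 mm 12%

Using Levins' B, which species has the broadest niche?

Convert percentages to proportions (divide by 100).
Σp_P1ᵢ² = 0.06² + 0.14² + 0.36² + 0.10² + 0.02² + 0.30² + 0.02² = 0.0036 + 0.0196 + 0.1296 + 0.0100 + 0.0004 + 0.0900 + 0.0004 = 0.2536
B_P1 = 1 / 0.2536 = 3.9432
Σp_P2ᵢ² = 0.10² + 0.02² + 0.21² + 0.07² + 0.29² + 0.02² + 0.29² = 0.0100 + 0.0004 + 0.0441 + 0.0049 + 0.0841 + 0.0004 + 0.0841 = 0.2280
B_P2 = 1 / 0.2280 = 4.3860
Σp_P4ᵢ² = 0.16² + 0.15² + 0.13² + 0.15² + 0.17² + 0.10² + 0.14² = 0.0256 + 0.0225 + 0.0169 + 0.0225 + 0.0289 + 0.0100 + 0.0196 = 0.1460
B_P4 = 1 / 0.1460 = 6.8493
Σp_P3ᵢ² = 0.04² + 0.18² + 0.26² + 0.21² + 0.07² + 0.12² + 0.12² = 0.0016 + 0.0324 + 0.0676 + 0.0441 + 0.0049 + 0.0144 + 0.0144 = 0.1794
B_P3 = 1 / 0.1794 = 5.5741
Highest B → broadest niche (most generalist): population P4 (B = 6.85).

population P4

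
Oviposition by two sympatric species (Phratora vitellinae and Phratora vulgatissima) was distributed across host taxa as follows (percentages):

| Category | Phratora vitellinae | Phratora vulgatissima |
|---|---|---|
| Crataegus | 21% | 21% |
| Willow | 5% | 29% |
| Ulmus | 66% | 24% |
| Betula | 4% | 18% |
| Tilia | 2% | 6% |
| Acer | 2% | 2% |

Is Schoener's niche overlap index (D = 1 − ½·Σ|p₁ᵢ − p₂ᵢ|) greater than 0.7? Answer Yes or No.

Convert percentages to proportions (divide by 100).
Σ|p₁ᵢ − p₂ᵢ| = 0.00 + 0.24 + 0.42 + 0.14 + 0.04 + 0.00 = 0.84
D = 1 − ½ × 0.84 = 1 − 0.420 = 0.5800
D = 0.5800 < 0.7 → No.

No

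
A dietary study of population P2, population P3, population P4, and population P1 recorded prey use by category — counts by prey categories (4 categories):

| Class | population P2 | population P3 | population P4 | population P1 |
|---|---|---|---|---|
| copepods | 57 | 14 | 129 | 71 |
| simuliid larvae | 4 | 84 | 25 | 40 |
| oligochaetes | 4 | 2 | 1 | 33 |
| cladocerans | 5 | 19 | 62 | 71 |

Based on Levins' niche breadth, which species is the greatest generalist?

Proportions for population P2 (n=70): 57/70=0.8143, 4/70=0.0571, 4/70=0.0571, 5/70=0.0714
Proportions for population P3 (n=119): 14/119=0.1176, 84/119=0.7059, 2/119=0.0168, 19/119=0.1597
Proportions for population P4 (n=217): 129/217=0.5945, 25/217=0.1152, 1/217=0.0046, 62/217=0.2857
Proportions for population P1 (n=215): 71/215=0.3302, 40/215=0.1860, 33/215=0.1535, 71/215=0.3302
Σp_P2ᵢ² = 0.8143² + 0.0571² + 0.0571² + 0.0714² = 0.663084 + 0.003260 + 0.003260 + 0.005098 = 0.674702
B_P2 = 1 / 0.674702 = 1.4821
Σp_P3ᵢ² = 0.1176² + 0.7059² + 0.0168² + 0.1597² = 0.013830 + 0.498295 + 0.000282 + 0.025504 = 0.537911
B_P3 = 1 / 0.537911 = 1.8590
Σp_P4ᵢ² = 0.5945² + 0.1152² + 0.0046² + 0.2857² = 0.353430 + 0.013271 + 0.000021 + 0.081624 = 0.448346
B_P4 = 1 / 0.448346 = 2.2304
Σp_P1ᵢ² = 0.3302² + 0.1860² + 0.1535² + 0.3302² = 0.109032 + 0.034596 + 0.023562 + 0.109032 = 0.276222
B_P1 = 1 / 0.276222 = 3.6203
Highest B → broadest niche (most generalist): population P1 (B = 3.62).

population P1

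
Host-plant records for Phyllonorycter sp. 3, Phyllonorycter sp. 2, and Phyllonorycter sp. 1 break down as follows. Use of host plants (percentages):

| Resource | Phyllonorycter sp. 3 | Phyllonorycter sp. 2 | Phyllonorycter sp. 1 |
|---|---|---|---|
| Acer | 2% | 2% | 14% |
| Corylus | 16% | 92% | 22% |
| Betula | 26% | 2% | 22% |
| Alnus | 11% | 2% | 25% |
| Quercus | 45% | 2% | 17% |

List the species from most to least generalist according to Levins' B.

Convert percentages to proportions (divide by 100).
Σp_3ᵢ² = 0.02² + 0.16² + 0.26² + 0.11² + 0.45² = 0.0004 + 0.0256 + 0.0676 + 0.0121 + 0.2025 = 0.3082
B_3 = 1 / 0.3082 = 3.2446
Σp_2ᵢ² = 0.02² + 0.92² + 0.02² + 0.02² + 0.02² = 0.0004 + 0.8464 + 0.0004 + 0.0004 + 0.0004 = 0.8480
B_2 = 1 / 0.8480 = 1.1792
Σp_1ᵢ² = 0.14² + 0.22² + 0.22² + 0.25² + 0.17² = 0.0196 + 0.0484 + 0.0484 + 0.0625 + 0.0289 = 0.2078
B_1 = 1 / 0.2078 = 4.8123
Ranking by B (broadest → narrowest): Phyllonorycter sp. 1 (4.81) > Phyllonorycter sp. 3 (3.24) > Phyllonorycter sp. 2 (1.18)

Phyllonorycter sp. 1 > Phyllonorycter sp. 3 > Phyllonorycter sp. 2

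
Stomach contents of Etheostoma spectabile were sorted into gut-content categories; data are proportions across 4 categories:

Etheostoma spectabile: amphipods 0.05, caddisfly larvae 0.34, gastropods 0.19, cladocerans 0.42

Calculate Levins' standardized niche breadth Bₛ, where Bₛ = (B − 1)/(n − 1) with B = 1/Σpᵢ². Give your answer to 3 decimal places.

0.675

Σpᵢ² = 0.05² + 0.34² + 0.19² + 0.42² = 0.0025 + 0.1156 + 0.0361 + 0.1764 = 0.3306
B = 1 / 0.3306 = 3.02480
Bₛ = (B − 1)/(n − 1) = (3.02480 − 1)/(4 − 1) = 2.02480/3 = 0.67493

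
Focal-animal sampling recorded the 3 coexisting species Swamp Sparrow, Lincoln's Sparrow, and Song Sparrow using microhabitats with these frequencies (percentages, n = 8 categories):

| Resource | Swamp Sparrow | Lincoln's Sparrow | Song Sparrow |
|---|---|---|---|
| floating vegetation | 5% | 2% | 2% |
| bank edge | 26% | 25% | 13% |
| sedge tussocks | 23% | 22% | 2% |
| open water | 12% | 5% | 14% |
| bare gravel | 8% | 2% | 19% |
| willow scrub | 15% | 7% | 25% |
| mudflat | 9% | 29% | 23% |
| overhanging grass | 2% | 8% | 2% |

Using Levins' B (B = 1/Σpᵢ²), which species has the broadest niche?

Swamp Sparrow

Convert percentages to proportions (divide by 100).
Σp_Swamᵢ² = 0.05² + 0.26² + 0.23² + 0.12² + 0.08² + 0.15² + 0.09² + 0.02² = 0.0025 + 0.0676 + 0.0529 + 0.0144 + 0.0064 + 0.0225 + 0.0081 + 0.0004 = 0.1748
B_Swam = 1 / 0.1748 = 5.7208
Σp_Lincᵢ² = 0.02² + 0.25² + 0.22² + 0.05² + 0.02² + 0.07² + 0.29² + 0.08² = 0.0004 + 0.0625 + 0.0484 + 0.0025 + 0.0004 + 0.0049 + 0.0841 + 0.0064 = 0.2096
B_Linc = 1 / 0.2096 = 4.7710
Σp_Songᵢ² = 0.02² + 0.13² + 0.02² + 0.14² + 0.19² + 0.25² + 0.23² + 0.02² = 0.0004 + 0.0169 + 0.0004 + 0.0196 + 0.0361 + 0.0625 + 0.0529 + 0.0004 = 0.1892
B_Song = 1 / 0.1892 = 5.2854
Highest B → broadest niche (most generalist): Swamp Sparrow (B = 5.72).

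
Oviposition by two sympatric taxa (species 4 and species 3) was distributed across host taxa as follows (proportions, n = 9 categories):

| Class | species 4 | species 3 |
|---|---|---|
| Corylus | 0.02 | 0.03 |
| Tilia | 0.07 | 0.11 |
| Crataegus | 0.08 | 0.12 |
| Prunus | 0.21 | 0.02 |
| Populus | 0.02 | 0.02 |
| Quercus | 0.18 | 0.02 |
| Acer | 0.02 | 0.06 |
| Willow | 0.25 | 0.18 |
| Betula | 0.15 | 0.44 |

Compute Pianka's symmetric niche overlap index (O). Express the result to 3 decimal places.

Σ p₁ᵢp₂ᵢ = 0.0006 + 0.0077 + 0.0096 + 0.0042 + 0.0004 + 0.0036 + 0.0012 + 0.0450 + 0.0660 = 0.1383
Σp_1ᵢ² = 0.02² + 0.07² + 0.08² + 0.21² + 0.02² + 0.18² + 0.02² + 0.25² + 0.15² = 0.0004 + 0.0049 + 0.0064 + 0.0441 + 0.0004 + 0.0324 + 0.0004 + 0.0625 + 0.0225 = 0.1740
Σp_2ᵢ² = 0.03² + 0.11² + 0.12² + 0.02² + 0.02² + 0.02² + 0.06² + 0.18² + 0.44² = 0.0009 + 0.0121 + 0.0144 + 0.0004 + 0.0004 + 0.0004 + 0.0036 + 0.0324 + 0.1936 = 0.2582
O = 0.1383 / √(0.1740 × 0.2582) = 0.1383 / 0.211959 = 0.65248

0.652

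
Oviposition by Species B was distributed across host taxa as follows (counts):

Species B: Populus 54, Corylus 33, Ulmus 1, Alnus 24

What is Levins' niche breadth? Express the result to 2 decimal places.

Proportions for Species B (n=112): 54/112=0.4821, 33/112=0.2946, 1/112=0.0089, 24/112=0.2143
Σpᵢ² = 0.4821² + 0.2946² + 0.0089² + 0.2143² = 0.232420 + 0.086789 + 0.000079 + 0.045924 = 0.365212
B = 1 / 0.365212 = 2.7381

2.74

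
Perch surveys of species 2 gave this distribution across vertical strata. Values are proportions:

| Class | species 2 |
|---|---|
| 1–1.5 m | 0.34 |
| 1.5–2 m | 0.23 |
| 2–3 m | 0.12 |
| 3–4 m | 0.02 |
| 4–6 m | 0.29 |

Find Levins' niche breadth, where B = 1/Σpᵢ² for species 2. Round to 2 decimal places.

3.74

Σpᵢ² = 0.34² + 0.23² + 0.12² + 0.02² + 0.29² = 0.1156 + 0.0529 + 0.0144 + 0.0004 + 0.0841 = 0.2674
B = 1 / 0.2674 = 3.7397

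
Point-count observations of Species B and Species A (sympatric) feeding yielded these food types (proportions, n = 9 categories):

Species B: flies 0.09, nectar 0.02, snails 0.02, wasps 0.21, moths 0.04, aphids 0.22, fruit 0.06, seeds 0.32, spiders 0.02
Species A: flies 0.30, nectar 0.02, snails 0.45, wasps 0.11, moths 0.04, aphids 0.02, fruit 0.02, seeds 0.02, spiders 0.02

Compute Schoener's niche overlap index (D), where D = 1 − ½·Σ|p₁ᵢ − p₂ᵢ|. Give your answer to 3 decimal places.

Σ|p₁ᵢ − p₂ᵢ| = 0.21 + 0.00 + 0.43 + 0.10 + 0.00 + 0.20 + 0.04 + 0.30 + 0.00 = 1.28
D = 1 − ½ × 1.28 = 1 − 0.640 = 0.36000

0.360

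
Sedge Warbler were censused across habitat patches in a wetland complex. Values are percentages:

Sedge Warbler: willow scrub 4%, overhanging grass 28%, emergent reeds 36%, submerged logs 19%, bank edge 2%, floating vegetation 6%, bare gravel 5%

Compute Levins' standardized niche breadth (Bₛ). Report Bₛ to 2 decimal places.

Convert percentages to proportions (divide by 100).
Σpᵢ² = 0.04² + 0.28² + 0.36² + 0.19² + 0.02² + 0.06² + 0.05² = 0.0016 + 0.0784 + 0.1296 + 0.0361 + 0.0004 + 0.0036 + 0.0025 = 0.2522
B = 1 / 0.2522 = 3.9651
Bₛ = (B − 1)/(n − 1) = (3.9651 − 1)/(7 − 1) = 2.9651/6 = 0.4942

0.49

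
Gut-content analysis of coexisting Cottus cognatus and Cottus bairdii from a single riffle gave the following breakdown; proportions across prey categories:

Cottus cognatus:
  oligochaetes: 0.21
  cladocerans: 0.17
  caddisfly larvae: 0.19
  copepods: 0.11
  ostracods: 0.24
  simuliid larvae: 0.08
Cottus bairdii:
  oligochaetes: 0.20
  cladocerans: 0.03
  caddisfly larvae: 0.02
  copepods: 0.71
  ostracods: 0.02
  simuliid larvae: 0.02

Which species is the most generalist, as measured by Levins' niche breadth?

Cottus cognatus

Σp_cognᵢ² = 0.21² + 0.17² + 0.19² + 0.11² + 0.24² + 0.08² = 0.0441 + 0.0289 + 0.0361 + 0.0121 + 0.0576 + 0.0064 = 0.1852
B_cogn = 1 / 0.1852 = 5.3996
Σp_bairᵢ² = 0.20² + 0.03² + 0.02² + 0.71² + 0.02² + 0.02² = 0.0400 + 0.0009 + 0.0004 + 0.5041 + 0.0004 + 0.0004 = 0.5462
B_bair = 1 / 0.5462 = 1.8308
Highest B → broadest niche (most generalist): Cottus cognatus (B = 5.40).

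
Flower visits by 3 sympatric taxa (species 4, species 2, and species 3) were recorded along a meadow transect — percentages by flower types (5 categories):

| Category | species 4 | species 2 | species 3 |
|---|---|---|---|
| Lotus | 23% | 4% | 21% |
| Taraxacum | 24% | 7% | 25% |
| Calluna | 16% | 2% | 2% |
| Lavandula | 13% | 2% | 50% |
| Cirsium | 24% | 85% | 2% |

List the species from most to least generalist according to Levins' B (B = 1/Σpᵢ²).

Convert percentages to proportions (divide by 100).
Σp_4ᵢ² = 0.23² + 0.24² + 0.16² + 0.13² + 0.24² = 0.0529 + 0.0576 + 0.0256 + 0.0169 + 0.0576 = 0.2106
B_4 = 1 / 0.2106 = 4.7483
Σp_2ᵢ² = 0.04² + 0.07² + 0.02² + 0.02² + 0.85² = 0.0016 + 0.0049 + 0.0004 + 0.0004 + 0.7225 = 0.7298
B_2 = 1 / 0.7298 = 1.3702
Σp_3ᵢ² = 0.21² + 0.25² + 0.02² + 0.50² + 0.02² = 0.0441 + 0.0625 + 0.0004 + 0.2500 + 0.0004 = 0.3574
B_3 = 1 / 0.3574 = 2.7980
Ranking by B (broadest → narrowest): species 4 (4.75) > species 3 (2.80) > species 2 (1.37)

species 4 > species 3 > species 2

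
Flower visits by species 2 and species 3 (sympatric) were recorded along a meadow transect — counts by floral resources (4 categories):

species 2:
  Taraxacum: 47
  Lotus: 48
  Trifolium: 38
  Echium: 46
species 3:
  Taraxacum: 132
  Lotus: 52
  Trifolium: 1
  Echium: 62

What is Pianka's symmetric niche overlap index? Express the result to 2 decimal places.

0.83

Proportions for species 2 (n=179): 47/179=0.2626, 48/179=0.2682, 38/179=0.2123, 46/179=0.2570
Proportions for species 3 (n=247): 132/247=0.5344, 52/247=0.2105, 1/247=0.0040, 62/247=0.2510
Σ p₁ᵢp₂ᵢ = 0.140333 + 0.056456 + 0.000849 + 0.064507 = 0.262145
Σp_1ᵢ² = 0.2626² + 0.2682² + 0.2123² + 0.2570² = 0.068959 + 0.071931 + 0.045071 + 0.066049 = 0.252010
Σp_2ᵢ² = 0.5344² + 0.2105² + 0.0040² + 0.2510² = 0.285583 + 0.044310 + 0.000016 + 0.063001 = 0.392910
O = 0.262145 / √(0.252010 × 0.392910) = 0.262145 / 0.3146701 = 0.8331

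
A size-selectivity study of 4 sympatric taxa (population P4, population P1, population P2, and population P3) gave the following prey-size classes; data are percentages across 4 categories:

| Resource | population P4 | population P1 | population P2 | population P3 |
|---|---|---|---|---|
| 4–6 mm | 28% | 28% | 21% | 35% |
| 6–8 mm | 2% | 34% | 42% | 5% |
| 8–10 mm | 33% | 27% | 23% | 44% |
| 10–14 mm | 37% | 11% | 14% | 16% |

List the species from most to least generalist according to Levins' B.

population P1 > population P2 > population P4 > population P3

Convert percentages to proportions (divide by 100).
Σp_P4ᵢ² = 0.28² + 0.02² + 0.33² + 0.37² = 0.0784 + 0.0004 + 0.1089 + 0.1369 = 0.3246
B_P4 = 1 / 0.3246 = 3.0807
Σp_P1ᵢ² = 0.28² + 0.34² + 0.27² + 0.11² = 0.0784 + 0.1156 + 0.0729 + 0.0121 = 0.2790
B_P1 = 1 / 0.2790 = 3.5842
Σp_P2ᵢ² = 0.21² + 0.42² + 0.23² + 0.14² = 0.0441 + 0.1764 + 0.0529 + 0.0196 = 0.2930
B_P2 = 1 / 0.2930 = 3.4130
Σp_P3ᵢ² = 0.35² + 0.05² + 0.44² + 0.16² = 0.1225 + 0.0025 + 0.1936 + 0.0256 = 0.3442
B_P3 = 1 / 0.3442 = 2.9053
Ranking by B (broadest → narrowest): population P1 (3.58) > population P2 (3.41) > population P4 (3.08) > population P3 (2.91)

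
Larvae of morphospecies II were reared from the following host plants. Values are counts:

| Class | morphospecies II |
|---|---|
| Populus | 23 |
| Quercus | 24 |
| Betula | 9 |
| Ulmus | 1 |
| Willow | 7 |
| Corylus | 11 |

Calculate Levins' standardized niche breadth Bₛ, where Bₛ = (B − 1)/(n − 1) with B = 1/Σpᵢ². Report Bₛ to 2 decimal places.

0.63

Proportions for morphospecies II (n=75): 23/75=0.3067, 24/75=0.3200, 9/75=0.1200, 1/75=0.0133, 7/75=0.0933, 11/75=0.1467
Σpᵢ² = 0.3067² + 0.3200² + 0.1200² + 0.0133² + 0.0933² + 0.1467² = 0.094065 + 0.102400 + 0.014400 + 0.000177 + 0.008705 + 0.021521 = 0.241268
B = 1 / 0.241268 = 4.1448
Bₛ = (B − 1)/(n − 1) = (4.1448 − 1)/(6 − 1) = 3.1448/5 = 0.6290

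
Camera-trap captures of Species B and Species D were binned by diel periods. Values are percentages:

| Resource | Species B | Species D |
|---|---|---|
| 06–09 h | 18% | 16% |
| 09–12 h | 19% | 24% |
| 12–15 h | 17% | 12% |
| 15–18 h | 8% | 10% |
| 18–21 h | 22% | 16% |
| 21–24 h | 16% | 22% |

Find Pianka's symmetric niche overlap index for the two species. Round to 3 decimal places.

Convert percentages to proportions (divide by 100).
Σ p₁ᵢp₂ᵢ = 0.0288 + 0.0456 + 0.0204 + 0.0080 + 0.0352 + 0.0352 = 0.1732
Σp_1ᵢ² = 0.18² + 0.19² + 0.17² + 0.08² + 0.22² + 0.16² = 0.0324 + 0.0361 + 0.0289 + 0.0064 + 0.0484 + 0.0256 = 0.1778
Σp_2ᵢ² = 0.16² + 0.24² + 0.12² + 0.10² + 0.16² + 0.22² = 0.0256 + 0.0576 + 0.0144 + 0.0100 + 0.0256 + 0.0484 = 0.1816
O = 0.1732 / √(0.1778 × 0.1816) = 0.1732 / 0.179690 = 0.96388

0.964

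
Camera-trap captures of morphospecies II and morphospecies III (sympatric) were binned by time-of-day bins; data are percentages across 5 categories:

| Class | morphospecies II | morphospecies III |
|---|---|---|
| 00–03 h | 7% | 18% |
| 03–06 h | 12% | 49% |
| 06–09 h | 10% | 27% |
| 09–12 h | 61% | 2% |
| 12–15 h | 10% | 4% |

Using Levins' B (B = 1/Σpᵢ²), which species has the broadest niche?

Convert percentages to proportions (divide by 100).
Σp_IIᵢ² = 0.07² + 0.12² + 0.10² + 0.61² + 0.10² = 0.0049 + 0.0144 + 0.0100 + 0.3721 + 0.0100 = 0.4114
B_II = 1 / 0.4114 = 2.4307
Σp_IIIᵢ² = 0.18² + 0.49² + 0.27² + 0.02² + 0.04² = 0.0324 + 0.2401 + 0.0729 + 0.0004 + 0.0016 = 0.3474
B_III = 1 / 0.3474 = 2.8785
Highest B → broadest niche (most generalist): morphospecies III (B = 2.88).

morphospecies III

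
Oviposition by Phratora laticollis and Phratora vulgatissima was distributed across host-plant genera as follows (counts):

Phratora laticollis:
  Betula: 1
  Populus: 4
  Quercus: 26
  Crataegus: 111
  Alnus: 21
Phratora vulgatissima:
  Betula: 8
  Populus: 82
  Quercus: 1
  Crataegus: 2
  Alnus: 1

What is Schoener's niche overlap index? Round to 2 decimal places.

Proportions for Phratora laticollis (n=163): 1/163=0.0061, 4/163=0.0245, 26/163=0.1595, 111/163=0.6810, 21/163=0.1288
Proportions for Phratora vulgatissima (n=94): 8/94=0.0851, 82/94=0.8723, 1/94=0.0106, 2/94=0.0213, 1/94=0.0106
Σ|p₁ᵢ − p₂ᵢ| = 0.0790 + 0.8478 + 0.1489 + 0.6597 + 0.1182 = 1.8536
D = 1 − ½ × 1.8536 = 1 − 0.92680 = 0.07320

0.07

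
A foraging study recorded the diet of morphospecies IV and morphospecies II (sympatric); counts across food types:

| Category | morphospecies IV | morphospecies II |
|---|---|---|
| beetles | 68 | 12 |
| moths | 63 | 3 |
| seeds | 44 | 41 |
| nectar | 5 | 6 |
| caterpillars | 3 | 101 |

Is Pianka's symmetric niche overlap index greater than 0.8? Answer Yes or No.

Proportions for morphospecies IV (n=183): 68/183=0.3716, 63/183=0.3443, 44/183=0.2404, 5/183=0.0273, 3/183=0.0164
Proportions for morphospecies II (n=163): 12/163=0.0736, 3/163=0.0184, 41/163=0.2515, 6/163=0.0368, 101/163=0.6196
Σ p₁ᵢp₂ᵢ = 0.027350 + 0.006335 + 0.060461 + 0.001005 + 0.010161 = 0.105312
Σp_1ᵢ² = 0.3716² + 0.3443² + 0.2404² + 0.0273² + 0.0164² = 0.138087 + 0.118542 + 0.057792 + 0.000745 + 0.000269 = 0.315435
Σp_2ᵢ² = 0.0736² + 0.0184² + 0.2515² + 0.0368² + 0.6196² = 0.005417 + 0.000339 + 0.063252 + 0.001354 + 0.383904 = 0.454266
O = 0.105312 / √(0.315435 × 0.454266) = 0.105312 / 0.3785385 = 0.2782
O = 0.2782 < 0.8 → No.

No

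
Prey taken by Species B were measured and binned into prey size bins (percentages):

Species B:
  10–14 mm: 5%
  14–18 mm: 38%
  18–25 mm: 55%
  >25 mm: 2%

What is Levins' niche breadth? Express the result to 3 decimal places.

Convert percentages to proportions (divide by 100).
Σpᵢ² = 0.05² + 0.38² + 0.55² + 0.02² = 0.0025 + 0.1444 + 0.3025 + 0.0004 = 0.4498
B = 1 / 0.4498 = 2.22321

2.223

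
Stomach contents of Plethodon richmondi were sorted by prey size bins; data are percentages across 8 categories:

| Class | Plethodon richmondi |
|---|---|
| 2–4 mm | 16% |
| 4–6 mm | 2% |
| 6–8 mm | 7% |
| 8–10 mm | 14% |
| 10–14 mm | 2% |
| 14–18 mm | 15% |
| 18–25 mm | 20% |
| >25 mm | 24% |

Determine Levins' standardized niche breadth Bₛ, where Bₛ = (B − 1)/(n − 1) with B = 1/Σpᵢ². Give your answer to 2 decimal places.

0.69

Convert percentages to proportions (divide by 100).
Σpᵢ² = 0.16² + 0.02² + 0.07² + 0.14² + 0.02² + 0.15² + 0.20² + 0.24² = 0.0256 + 0.0004 + 0.0049 + 0.0196 + 0.0004 + 0.0225 + 0.0400 + 0.0576 = 0.1710
B = 1 / 0.1710 = 5.8480
Bₛ = (B − 1)/(n − 1) = (5.8480 − 1)/(8 − 1) = 4.8480/7 = 0.6926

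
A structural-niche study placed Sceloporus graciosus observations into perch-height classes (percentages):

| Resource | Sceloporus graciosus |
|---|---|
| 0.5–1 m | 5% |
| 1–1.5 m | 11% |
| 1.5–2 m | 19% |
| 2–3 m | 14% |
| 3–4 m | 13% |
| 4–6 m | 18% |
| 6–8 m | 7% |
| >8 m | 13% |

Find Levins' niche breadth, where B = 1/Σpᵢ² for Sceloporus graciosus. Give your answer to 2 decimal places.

7.07

Convert percentages to proportions (divide by 100).
Σpᵢ² = 0.05² + 0.11² + 0.19² + 0.14² + 0.13² + 0.18² + 0.07² + 0.13² = 0.0025 + 0.0121 + 0.0361 + 0.0196 + 0.0169 + 0.0324 + 0.0049 + 0.0169 = 0.1414
B = 1 / 0.1414 = 7.0721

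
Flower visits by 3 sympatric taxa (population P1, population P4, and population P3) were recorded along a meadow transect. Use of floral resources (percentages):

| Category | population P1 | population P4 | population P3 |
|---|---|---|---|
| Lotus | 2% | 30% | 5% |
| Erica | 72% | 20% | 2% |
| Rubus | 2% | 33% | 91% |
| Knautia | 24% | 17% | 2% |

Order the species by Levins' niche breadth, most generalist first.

population P4 > population P1 > population P3

Convert percentages to proportions (divide by 100).
Σp_P1ᵢ² = 0.02² + 0.72² + 0.02² + 0.24² = 0.0004 + 0.5184 + 0.0004 + 0.0576 = 0.5768
B_P1 = 1 / 0.5768 = 1.7337
Σp_P4ᵢ² = 0.30² + 0.20² + 0.33² + 0.17² = 0.0900 + 0.0400 + 0.1089 + 0.0289 = 0.2678
B_P4 = 1 / 0.2678 = 3.7341
Σp_P3ᵢ² = 0.05² + 0.02² + 0.91² + 0.02² = 0.0025 + 0.0004 + 0.8281 + 0.0004 = 0.8314
B_P3 = 1 / 0.8314 = 1.2028
Ranking by B (broadest → narrowest): population P4 (3.73) > population P1 (1.73) > population P3 (1.20)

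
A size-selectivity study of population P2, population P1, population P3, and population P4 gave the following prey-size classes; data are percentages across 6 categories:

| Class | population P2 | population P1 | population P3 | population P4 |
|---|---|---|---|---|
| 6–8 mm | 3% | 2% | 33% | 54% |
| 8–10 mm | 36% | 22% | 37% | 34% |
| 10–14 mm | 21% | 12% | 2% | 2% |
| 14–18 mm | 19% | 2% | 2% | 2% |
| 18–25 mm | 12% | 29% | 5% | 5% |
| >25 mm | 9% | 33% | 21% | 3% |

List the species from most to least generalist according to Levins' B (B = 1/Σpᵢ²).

Convert percentages to proportions (divide by 100).
Σp_P2ᵢ² = 0.03² + 0.36² + 0.21² + 0.19² + 0.12² + 0.09² = 0.0009 + 0.1296 + 0.0441 + 0.0361 + 0.0144 + 0.0081 = 0.2332
B_P2 = 1 / 0.2332 = 4.2882
Σp_P1ᵢ² = 0.02² + 0.22² + 0.12² + 0.02² + 0.29² + 0.33² = 0.0004 + 0.0484 + 0.0144 + 0.0004 + 0.0841 + 0.1089 = 0.2566
B_P1 = 1 / 0.2566 = 3.8971
Σp_P3ᵢ² = 0.33² + 0.37² + 0.02² + 0.02² + 0.05² + 0.21² = 0.1089 + 0.1369 + 0.0004 + 0.0004 + 0.0025 + 0.0441 = 0.2932
B_P3 = 1 / 0.2932 = 3.4106
Σp_P4ᵢ² = 0.54² + 0.34² + 0.02² + 0.02² + 0.05² + 0.03² = 0.2916 + 0.1156 + 0.0004 + 0.0004 + 0.0025 + 0.0009 = 0.4114
B_P4 = 1 / 0.4114 = 2.4307
Ranking by B (broadest → narrowest): population P2 (4.29) > population P1 (3.90) > population P3 (3.41) > population P4 (2.43)

population P2 > population P1 > population P3 > population P4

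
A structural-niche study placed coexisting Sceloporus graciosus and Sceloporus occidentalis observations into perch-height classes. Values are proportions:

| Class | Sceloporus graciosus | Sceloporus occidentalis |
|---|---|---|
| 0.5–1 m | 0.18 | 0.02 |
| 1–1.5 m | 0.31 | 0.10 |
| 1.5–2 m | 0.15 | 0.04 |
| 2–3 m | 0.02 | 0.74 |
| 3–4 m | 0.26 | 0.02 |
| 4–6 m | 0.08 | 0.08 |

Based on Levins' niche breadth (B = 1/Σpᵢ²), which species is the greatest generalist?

Σp_gracᵢ² = 0.18² + 0.31² + 0.15² + 0.02² + 0.26² + 0.08² = 0.0324 + 0.0961 + 0.0225 + 0.0004 + 0.0676 + 0.0064 = 0.2254
B_grac = 1 / 0.2254 = 4.4366
Σp_occiᵢ² = 0.02² + 0.10² + 0.04² + 0.74² + 0.02² + 0.08² = 0.0004 + 0.0100 + 0.0016 + 0.5476 + 0.0004 + 0.0064 = 0.5664
B_occi = 1 / 0.5664 = 1.7655
Highest B → broadest niche (most generalist): Sceloporus graciosus (B = 4.44).

Sceloporus graciosus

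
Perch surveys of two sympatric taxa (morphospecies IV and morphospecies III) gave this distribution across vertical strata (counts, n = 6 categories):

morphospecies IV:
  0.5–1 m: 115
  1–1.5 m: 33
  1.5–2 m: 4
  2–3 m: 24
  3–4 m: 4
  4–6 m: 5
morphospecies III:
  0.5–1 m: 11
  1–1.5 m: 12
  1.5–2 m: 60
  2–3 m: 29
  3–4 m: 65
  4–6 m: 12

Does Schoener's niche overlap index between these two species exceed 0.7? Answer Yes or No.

No

Proportions for morphospecies IV (n=185): 115/185=0.6216, 33/185=0.1784, 4/185=0.0216, 24/185=0.1297, 4/185=0.0216, 5/185=0.0270
Proportions for morphospecies III (n=189): 11/189=0.0582, 12/189=0.0635, 60/189=0.3175, 29/189=0.1534, 65/189=0.3439, 12/189=0.0635
Σ|p₁ᵢ − p₂ᵢ| = 0.5634 + 0.1149 + 0.2959 + 0.0237 + 0.3223 + 0.0365 = 1.3567
D = 1 − ½ × 1.3567 = 1 − 0.67835 = 0.32165
D = 0.32165 < 0.7 → No.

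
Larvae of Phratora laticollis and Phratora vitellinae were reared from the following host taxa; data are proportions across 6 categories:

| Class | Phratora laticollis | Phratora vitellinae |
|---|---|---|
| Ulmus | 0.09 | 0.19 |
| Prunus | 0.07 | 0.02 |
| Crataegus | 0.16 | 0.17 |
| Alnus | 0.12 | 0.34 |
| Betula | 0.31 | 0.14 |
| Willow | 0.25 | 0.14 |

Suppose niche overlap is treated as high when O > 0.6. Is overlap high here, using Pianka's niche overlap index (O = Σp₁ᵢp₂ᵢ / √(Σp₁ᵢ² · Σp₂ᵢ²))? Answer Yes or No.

Σ p₁ᵢp₂ᵢ = 0.0171 + 0.0014 + 0.0272 + 0.0408 + 0.0434 + 0.0350 = 0.1649
Σp_1ᵢ² = 0.09² + 0.07² + 0.16² + 0.12² + 0.31² + 0.25² = 0.0081 + 0.0049 + 0.0256 + 0.0144 + 0.0961 + 0.0625 = 0.2116
Σp_2ᵢ² = 0.19² + 0.02² + 0.17² + 0.34² + 0.14² + 0.14² = 0.0361 + 0.0004 + 0.0289 + 0.1156 + 0.0196 + 0.0196 = 0.2202
O = 0.1649 / √(0.2116 × 0.2202) = 0.1649 / 0.21586 = 0.7639
O = 0.7639 > 0.6 → Yes.

Yes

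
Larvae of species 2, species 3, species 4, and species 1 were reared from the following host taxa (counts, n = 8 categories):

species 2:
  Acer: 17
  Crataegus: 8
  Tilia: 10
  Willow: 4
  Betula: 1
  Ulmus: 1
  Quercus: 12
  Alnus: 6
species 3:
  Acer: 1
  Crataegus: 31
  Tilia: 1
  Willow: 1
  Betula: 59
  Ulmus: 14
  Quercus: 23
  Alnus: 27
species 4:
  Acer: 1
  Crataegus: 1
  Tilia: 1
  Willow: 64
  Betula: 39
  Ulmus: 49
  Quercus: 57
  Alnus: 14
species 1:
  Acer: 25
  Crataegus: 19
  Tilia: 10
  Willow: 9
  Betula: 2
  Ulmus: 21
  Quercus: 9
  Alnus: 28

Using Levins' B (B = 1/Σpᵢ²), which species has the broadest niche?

species 1

Proportions for species 2 (n=59): 17/59=0.2881, 8/59=0.1356, 10/59=0.1695, 4/59=0.0678, 1/59=0.0169, 1/59=0.0169, 12/59=0.2034, 6/59=0.1017
Proportions for species 3 (n=157): 1/157=0.0064, 31/157=0.1975, 1/157=0.0064, 1/157=0.0064, 59/157=0.3758, 14/157=0.0892, 23/157=0.1465, 27/157=0.1720
Proportions for species 4 (n=226): 1/226=0.0044, 1/226=0.0044, 1/226=0.0044, 64/226=0.2832, 39/226=0.1726, 49/226=0.2168, 57/226=0.2522, 14/226=0.0619
Proportions for species 1 (n=123): 25/123=0.2033, 19/123=0.1545, 10/123=0.0813, 9/123=0.0732, 2/123=0.0163, 21/123=0.1707, 9/123=0.0732, 28/123=0.2276
Σp_2ᵢ² = 0.2881² + 0.1356² + 0.1695² + 0.0678² + 0.0169² + 0.0169² + 0.2034² + 0.1017² = 0.083002 + 0.018387 + 0.028730 + 0.004597 + 0.000286 + 0.000286 + 0.041372 + 0.010343 = 0.187003
B_2 = 1 / 0.187003 = 5.3475
Σp_3ᵢ² = 0.0064² + 0.1975² + 0.0064² + 0.0064² + 0.3758² + 0.0892² + 0.1465² + 0.1720² = 0.000041 + 0.039006 + 0.000041 + 0.000041 + 0.141226 + 0.007957 + 0.021462 + 0.029584 = 0.239358
B_3 = 1 / 0.239358 = 4.1778
Σp_4ᵢ² = 0.0044² + 0.0044² + 0.0044² + 0.2832² + 0.1726² + 0.2168² + 0.2522² + 0.0619² = 0.000019 + 0.000019 + 0.000019 + 0.080202 + 0.029791 + 0.047002 + 0.063605 + 0.003832 = 0.224489
B_4 = 1 / 0.224489 = 4.4546
Σp_1ᵢ² = 0.2033² + 0.1545² + 0.0813² + 0.0732² + 0.0163² + 0.1707² + 0.0732² + 0.2276² = 0.041331 + 0.023870 + 0.006610 + 0.005358 + 0.000266 + 0.029138 + 0.005358 + 0.051802 = 0.163733
B_1 = 1 / 0.163733 = 6.1075
Highest B → broadest niche (most generalist): species 1 (B = 6.11).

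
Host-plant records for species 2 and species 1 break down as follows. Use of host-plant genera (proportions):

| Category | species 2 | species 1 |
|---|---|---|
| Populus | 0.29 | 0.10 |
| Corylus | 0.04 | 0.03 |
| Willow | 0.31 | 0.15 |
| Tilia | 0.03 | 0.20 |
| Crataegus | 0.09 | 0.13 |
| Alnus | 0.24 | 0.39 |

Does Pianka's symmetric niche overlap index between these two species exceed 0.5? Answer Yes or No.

Yes

Σ p₁ᵢp₂ᵢ = 0.0290 + 0.0012 + 0.0465 + 0.0060 + 0.0117 + 0.0936 = 0.1880
Σp_1ᵢ² = 0.29² + 0.04² + 0.31² + 0.03² + 0.09² + 0.24² = 0.0841 + 0.0016 + 0.0961 + 0.0009 + 0.0081 + 0.0576 = 0.2484
Σp_2ᵢ² = 0.10² + 0.03² + 0.15² + 0.20² + 0.13² + 0.39² = 0.0100 + 0.0009 + 0.0225 + 0.0400 + 0.0169 + 0.1521 = 0.2424
O = 0.1880 / √(0.2484 × 0.2424) = 0.1880 / 0.24538 = 0.7662
O = 0.7662 > 0.5 → Yes.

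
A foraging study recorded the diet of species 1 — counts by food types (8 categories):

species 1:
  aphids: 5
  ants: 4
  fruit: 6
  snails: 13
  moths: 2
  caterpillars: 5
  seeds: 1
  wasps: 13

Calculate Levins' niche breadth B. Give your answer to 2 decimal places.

Proportions for species 1 (n=49): 5/49=0.1020, 4/49=0.0816, 6/49=0.1224, 13/49=0.2653, 2/49=0.0408, 5/49=0.1020, 1/49=0.0204, 13/49=0.2653
Σpᵢ² = 0.1020² + 0.0816² + 0.1224² + 0.2653² + 0.0408² + 0.1020² + 0.0204² + 0.2653² = 0.010404 + 0.006659 + 0.014982 + 0.070384 + 0.001665 + 0.010404 + 0.000416 + 0.070384 = 0.185298
B = 1 / 0.185298 = 5.3967

5.40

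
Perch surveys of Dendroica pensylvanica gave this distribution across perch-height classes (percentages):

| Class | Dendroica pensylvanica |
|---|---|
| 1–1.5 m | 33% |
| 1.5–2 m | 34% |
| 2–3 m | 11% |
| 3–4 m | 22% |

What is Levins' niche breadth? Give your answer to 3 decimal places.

3.509

Convert percentages to proportions (divide by 100).
Σpᵢ² = 0.33² + 0.34² + 0.11² + 0.22² = 0.1089 + 0.1156 + 0.0121 + 0.0484 = 0.2850
B = 1 / 0.2850 = 3.50877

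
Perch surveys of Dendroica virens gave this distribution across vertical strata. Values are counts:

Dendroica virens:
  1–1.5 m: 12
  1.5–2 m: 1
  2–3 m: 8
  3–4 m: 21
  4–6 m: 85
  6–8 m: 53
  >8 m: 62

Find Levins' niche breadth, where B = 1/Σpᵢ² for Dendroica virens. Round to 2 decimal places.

Proportions for Dendroica virens (n=242): 12/242=0.0496, 1/242=0.0041, 8/242=0.0331, 21/242=0.0868, 85/242=0.3512, 53/242=0.2190, 62/242=0.2562
Σpᵢ² = 0.0496² + 0.0041² + 0.0331² + 0.0868² + 0.3512² + 0.2190² + 0.2562² = 0.002460 + 0.000017 + 0.001096 + 0.007534 + 0.123341 + 0.047961 + 0.065638 = 0.248047
B = 1 / 0.248047 = 4.0315

4.03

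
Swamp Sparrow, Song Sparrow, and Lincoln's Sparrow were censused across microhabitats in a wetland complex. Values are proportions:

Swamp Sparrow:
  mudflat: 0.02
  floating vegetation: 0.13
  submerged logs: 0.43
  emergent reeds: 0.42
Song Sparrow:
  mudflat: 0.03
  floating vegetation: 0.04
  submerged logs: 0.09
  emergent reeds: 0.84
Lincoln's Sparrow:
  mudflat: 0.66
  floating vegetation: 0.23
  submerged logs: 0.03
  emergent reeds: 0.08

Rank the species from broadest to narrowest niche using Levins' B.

Σp_Swamᵢ² = 0.02² + 0.13² + 0.43² + 0.42² = 0.0004 + 0.0169 + 0.1849 + 0.1764 = 0.3786
B_Swam = 1 / 0.3786 = 2.6413
Σp_Songᵢ² = 0.03² + 0.04² + 0.09² + 0.84² = 0.0009 + 0.0016 + 0.0081 + 0.7056 = 0.7162
B_Song = 1 / 0.7162 = 1.3963
Σp_Lincᵢ² = 0.66² + 0.23² + 0.03² + 0.08² = 0.4356 + 0.0529 + 0.0009 + 0.0064 = 0.4958
B_Linc = 1 / 0.4958 = 2.0169
Ranking by B (broadest → narrowest): Swamp Sparrow (2.64) > Lincoln's Sparrow (2.02) > Song Sparrow (1.40)

Swamp Sparrow > Lincoln's Sparrow > Song Sparrow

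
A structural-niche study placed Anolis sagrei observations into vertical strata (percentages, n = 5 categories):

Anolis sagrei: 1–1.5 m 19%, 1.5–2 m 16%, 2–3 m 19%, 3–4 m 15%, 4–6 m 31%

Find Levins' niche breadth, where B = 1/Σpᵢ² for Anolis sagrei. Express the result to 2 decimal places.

Convert percentages to proportions (divide by 100).
Σpᵢ² = 0.19² + 0.16² + 0.19² + 0.15² + 0.31² = 0.0361 + 0.0256 + 0.0361 + 0.0225 + 0.0961 = 0.2164
B = 1 / 0.2164 = 4.6211

4.62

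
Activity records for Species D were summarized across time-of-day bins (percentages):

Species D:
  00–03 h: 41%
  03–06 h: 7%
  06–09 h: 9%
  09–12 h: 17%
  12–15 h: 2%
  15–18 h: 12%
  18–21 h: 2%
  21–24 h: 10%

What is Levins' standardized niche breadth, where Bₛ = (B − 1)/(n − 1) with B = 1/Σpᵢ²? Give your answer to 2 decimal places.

0.46

Convert percentages to proportions (divide by 100).
Σpᵢ² = 0.41² + 0.07² + 0.09² + 0.17² + 0.02² + 0.12² + 0.02² + 0.10² = 0.1681 + 0.0049 + 0.0081 + 0.0289 + 0.0004 + 0.0144 + 0.0004 + 0.0100 = 0.2352
B = 1 / 0.2352 = 4.2517
Bₛ = (B − 1)/(n − 1) = (4.2517 − 1)/(8 − 1) = 3.2517/7 = 0.4645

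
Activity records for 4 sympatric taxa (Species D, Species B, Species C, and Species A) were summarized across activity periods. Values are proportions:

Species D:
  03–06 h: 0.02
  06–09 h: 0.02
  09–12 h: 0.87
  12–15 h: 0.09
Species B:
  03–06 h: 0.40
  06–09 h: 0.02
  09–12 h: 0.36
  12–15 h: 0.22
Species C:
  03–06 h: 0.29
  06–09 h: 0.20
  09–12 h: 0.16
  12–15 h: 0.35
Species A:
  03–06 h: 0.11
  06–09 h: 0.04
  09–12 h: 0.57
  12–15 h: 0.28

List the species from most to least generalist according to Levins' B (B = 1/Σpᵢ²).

Σp_Dᵢ² = 0.02² + 0.02² + 0.87² + 0.09² = 0.0004 + 0.0004 + 0.7569 + 0.0081 = 0.7658
B_D = 1 / 0.7658 = 1.3058
Σp_Bᵢ² = 0.40² + 0.02² + 0.36² + 0.22² = 0.1600 + 0.0004 + 0.1296 + 0.0484 = 0.3384
B_B = 1 / 0.3384 = 2.9551
Σp_Cᵢ² = 0.29² + 0.20² + 0.16² + 0.35² = 0.0841 + 0.0400 + 0.0256 + 0.1225 = 0.2722
B_C = 1 / 0.2722 = 3.6738
Σp_Aᵢ² = 0.11² + 0.04² + 0.57² + 0.28² = 0.0121 + 0.0016 + 0.3249 + 0.0784 = 0.4170
B_A = 1 / 0.4170 = 2.3981
Ranking by B (broadest → narrowest): Species C (3.67) > Species B (2.96) > Species A (2.40) > Species D (1.31)

Species C > Species B > Species A > Species D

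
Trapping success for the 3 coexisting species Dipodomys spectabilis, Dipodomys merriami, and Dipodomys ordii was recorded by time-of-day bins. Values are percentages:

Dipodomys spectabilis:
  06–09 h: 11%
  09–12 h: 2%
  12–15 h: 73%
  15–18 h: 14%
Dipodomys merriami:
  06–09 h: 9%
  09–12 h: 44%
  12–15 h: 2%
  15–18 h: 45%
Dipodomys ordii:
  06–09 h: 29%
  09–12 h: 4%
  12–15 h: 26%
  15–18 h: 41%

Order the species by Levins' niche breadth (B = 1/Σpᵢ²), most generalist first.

Dipodomys ordii > Dipodomys merriami > Dipodomys spectabilis

Convert percentages to proportions (divide by 100).
Σp_specᵢ² = 0.11² + 0.02² + 0.73² + 0.14² = 0.0121 + 0.0004 + 0.5329 + 0.0196 = 0.5650
B_spec = 1 / 0.5650 = 1.7699
Σp_merrᵢ² = 0.09² + 0.44² + 0.02² + 0.45² = 0.0081 + 0.1936 + 0.0004 + 0.2025 = 0.4046
B_merr = 1 / 0.4046 = 2.4716
Σp_ordiᵢ² = 0.29² + 0.04² + 0.26² + 0.41² = 0.0841 + 0.0016 + 0.0676 + 0.1681 = 0.3214
B_ordi = 1 / 0.3214 = 3.1114
Ranking by B (broadest → narrowest): Dipodomys ordii (3.11) > Dipodomys merriami (2.47) > Dipodomys spectabilis (1.77)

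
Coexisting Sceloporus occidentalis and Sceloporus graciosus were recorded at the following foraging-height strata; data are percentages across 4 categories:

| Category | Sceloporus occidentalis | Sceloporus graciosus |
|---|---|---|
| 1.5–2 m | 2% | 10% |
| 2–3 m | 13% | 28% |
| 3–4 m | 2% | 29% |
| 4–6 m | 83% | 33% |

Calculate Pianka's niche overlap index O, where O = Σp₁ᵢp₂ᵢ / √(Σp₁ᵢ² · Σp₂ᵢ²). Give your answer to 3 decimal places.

0.713

Convert percentages to proportions (divide by 100).
Σ p₁ᵢp₂ᵢ = 0.0020 + 0.0364 + 0.0058 + 0.2739 = 0.3181
Σp_1ᵢ² = 0.02² + 0.13² + 0.02² + 0.83² = 0.0004 + 0.0169 + 0.0004 + 0.6889 = 0.7066
Σp_2ᵢ² = 0.10² + 0.28² + 0.29² + 0.33² = 0.0100 + 0.0784 + 0.0841 + 0.1089 = 0.2814
O = 0.3181 / √(0.7066 × 0.2814) = 0.3181 / 0.445912 = 0.71337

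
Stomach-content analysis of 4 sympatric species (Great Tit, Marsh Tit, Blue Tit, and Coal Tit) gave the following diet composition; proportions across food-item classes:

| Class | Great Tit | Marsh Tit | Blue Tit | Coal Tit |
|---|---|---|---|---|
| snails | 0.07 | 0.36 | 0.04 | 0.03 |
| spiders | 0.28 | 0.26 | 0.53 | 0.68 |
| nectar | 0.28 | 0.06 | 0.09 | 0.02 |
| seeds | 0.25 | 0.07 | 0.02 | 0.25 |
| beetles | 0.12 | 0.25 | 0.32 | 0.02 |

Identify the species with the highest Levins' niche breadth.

Great Tit

Σp_Greaᵢ² = 0.07² + 0.28² + 0.28² + 0.25² + 0.12² = 0.0049 + 0.0784 + 0.0784 + 0.0625 + 0.0144 = 0.2386
B_Grea = 1 / 0.2386 = 4.1911
Σp_Marsᵢ² = 0.36² + 0.26² + 0.06² + 0.07² + 0.25² = 0.1296 + 0.0676 + 0.0036 + 0.0049 + 0.0625 = 0.2682
B_Mars = 1 / 0.2682 = 3.7286
Σp_Blueᵢ² = 0.04² + 0.53² + 0.09² + 0.02² + 0.32² = 0.0016 + 0.2809 + 0.0081 + 0.0004 + 0.1024 = 0.3934
B_Blue = 1 / 0.3934 = 2.5419
Σp_Coalᵢ² = 0.03² + 0.68² + 0.02² + 0.25² + 0.02² = 0.0009 + 0.4624 + 0.0004 + 0.0625 + 0.0004 = 0.5266
B_Coal = 1 / 0.5266 = 1.8990
Highest B → broadest niche (most generalist): Great Tit (B = 4.19).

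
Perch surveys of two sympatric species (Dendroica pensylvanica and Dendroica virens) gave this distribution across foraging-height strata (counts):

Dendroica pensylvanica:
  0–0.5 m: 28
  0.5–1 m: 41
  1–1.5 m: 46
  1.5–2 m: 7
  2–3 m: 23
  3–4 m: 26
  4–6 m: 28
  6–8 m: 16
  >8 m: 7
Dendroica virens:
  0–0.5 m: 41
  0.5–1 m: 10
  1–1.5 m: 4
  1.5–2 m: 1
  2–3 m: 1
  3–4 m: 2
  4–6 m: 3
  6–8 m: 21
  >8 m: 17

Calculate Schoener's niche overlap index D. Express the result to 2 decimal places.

0.44

Proportions for Dendroica pensylvanica (n=222): 28/222=0.1261, 41/222=0.1847, 46/222=0.2072, 7/222=0.0315, 23/222=0.1036, 26/222=0.1171, 28/222=0.1261, 16/222=0.0721, 7/222=0.0315
Proportions for Dendroica virens (n=100): 41/100=0.4100, 10/100=0.1000, 4/100=0.0400, 1/100=0.0100, 1/100=0.0100, 2/100=0.0200, 3/100=0.0300, 21/100=0.2100, 17/100=0.1700
Σ|p₁ᵢ − p₂ᵢ| = 0.2839 + 0.0847 + 0.1672 + 0.0215 + 0.0936 + 0.0971 + 0.0961 + 0.1379 + 0.1385 = 1.1205
D = 1 − ½ × 1.1205 = 1 − 0.56025 = 0.43975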